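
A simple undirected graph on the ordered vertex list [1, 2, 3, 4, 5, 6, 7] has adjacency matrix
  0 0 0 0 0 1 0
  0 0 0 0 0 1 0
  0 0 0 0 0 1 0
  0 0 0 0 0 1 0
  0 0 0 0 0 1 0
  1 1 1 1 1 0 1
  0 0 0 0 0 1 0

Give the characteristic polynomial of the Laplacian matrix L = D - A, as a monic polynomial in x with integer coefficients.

Reading degrees in the order [1, 2, 3, 4, 5, 6, 7] gives [1, 1, 1, 1, 1, 6, 1]; set D = diag(1, 1, 1, 1, 1, 6, 1) and form L = D - A. L has integer entries, so p(x) = det(xI - L) has integer coefficients. Expanding the determinant yields x^7 - 12x^6 + 45x^5 - 80x^4 + 75x^3 - 36x^2 + 7x. The coefficient of x^6 equals -trace(L) = -12, matching the sum of degrees. There is one zero in the spectrum, matching the 1 component.

x^7 - 12x^6 + 45x^5 - 80x^4 + 75x^3 - 36x^2 + 7x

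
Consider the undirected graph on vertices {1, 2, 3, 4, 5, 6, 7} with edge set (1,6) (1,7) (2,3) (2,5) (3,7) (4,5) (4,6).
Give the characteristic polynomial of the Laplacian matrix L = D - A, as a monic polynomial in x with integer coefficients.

Each diagonal entry of L is the vertex degree and each off-diagonal entry is -1 where an edge is present, 0 otherwise; in the order [1, 2, 3, 4, 5, 6, 7] the diagonal is [2, 2, 2, 2, 2, 2, 2]. Computing det(xI - L) by cofactor expansion (or equivalently via sum-over-permutations) gives x^7 - 14x^6 + 77x^5 - 210x^4 + 294x^3 - 196x^2 + 49x. The constant term is 0 because L is singular (the all-ones vector lies in its kernel).

x^7 - 14x^6 + 77x^5 - 210x^4 + 294x^3 - 196x^2 + 49x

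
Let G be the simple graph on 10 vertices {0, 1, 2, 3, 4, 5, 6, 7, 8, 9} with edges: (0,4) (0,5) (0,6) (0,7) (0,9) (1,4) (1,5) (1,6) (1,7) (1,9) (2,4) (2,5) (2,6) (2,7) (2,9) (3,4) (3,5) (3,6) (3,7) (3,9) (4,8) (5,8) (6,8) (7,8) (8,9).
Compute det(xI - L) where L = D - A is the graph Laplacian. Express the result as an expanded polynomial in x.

x^10 - 50x^9 + 1100x^8 - 14000x^7 + 113750x^6 - 612500x^5 + 2187500x^4 - 5000000x^3 + 6640625x^2 - 3906250x

With the vertex order [0, 1, 2, 3, 4, 5, 6, 7, 8, 9], the degrees are [5, 5, 5, 5, 5, 5, 5, 5, 5, 5], giving D = diag(5, 5, 5, 5, 5, 5, 5, 5, 5, 5) and L = D - A. L has integer entries, so p(x) = det(xI - L) has integer coefficients. Expanding the determinant yields x^10 - 50x^9 + 1100x^8 - 14000x^7 + 113750x^6 - 612500x^5 + 2187500x^4 - 5000000x^3 + 6640625x^2 - 3906250x. The constant term is 0 because L is singular (the all-ones vector lies in its kernel). There is one zero in the spectrum, matching the 1 component. The largest eigenvalue, 10, is at most the vertex count 10.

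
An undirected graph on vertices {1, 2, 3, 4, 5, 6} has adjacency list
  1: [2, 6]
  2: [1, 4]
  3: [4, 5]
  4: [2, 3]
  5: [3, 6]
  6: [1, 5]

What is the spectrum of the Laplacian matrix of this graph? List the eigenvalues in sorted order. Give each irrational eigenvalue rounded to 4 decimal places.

[0, 1, 1, 3, 3, 4]

Each diagonal entry of L is the vertex degree and each off-diagonal entry is -1 where an edge is present, 0 otherwise; in the order [1, 2, 3, 4, 5, 6] the diagonal is [2, 2, 2, 2, 2, 2]. The multiplicity of 0 as a Laplacian eigenvalue equals the number of connected components. The eigenvalues sum to 12, which equals trace(L) = 2|E|.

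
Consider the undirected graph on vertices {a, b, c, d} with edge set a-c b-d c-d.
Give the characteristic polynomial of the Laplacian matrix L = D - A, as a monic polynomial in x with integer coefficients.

x^4 - 6x^3 + 10x^2 - 4x

Reading degrees in the order [a, b, c, d] gives [1, 1, 2, 2]; set D = diag(1, 1, 2, 2) and form L = D - A. Computing det(xI - L) by cofactor expansion (or equivalently via sum-over-permutations) gives x^4 - 6x^3 + 10x^2 - 4x. The coefficient of x^3 equals -trace(L) = -6, matching the sum of degrees. There is one zero in the spectrum, matching the 1 component.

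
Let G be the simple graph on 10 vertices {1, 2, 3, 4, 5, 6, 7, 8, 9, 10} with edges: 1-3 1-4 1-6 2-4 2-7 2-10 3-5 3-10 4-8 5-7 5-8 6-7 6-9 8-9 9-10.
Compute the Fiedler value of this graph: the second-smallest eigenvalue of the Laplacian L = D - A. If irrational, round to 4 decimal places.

Reading degrees in the order [1, 2, 3, 4, 5, 6, 7, 8, 9, 10] gives [3, 3, 3, 3, 3, 3, 3, 3, 3, 3]; set D = diag(3, 3, 3, 3, 3, 3, 3, 3, 3, 3) and form L = D - A. The smallest Laplacian eigenvalue is always 0. The next one, lambda_2 = 2, measures how hard the graph is to disconnect: larger values mean better connectivity. The eigenvalues sum to 30, which equals trace(L) = 2|E|. By the matrix-tree theorem the graph has (1/10) * product of the nonzero eigenvalues = 2000 spanning trees.

2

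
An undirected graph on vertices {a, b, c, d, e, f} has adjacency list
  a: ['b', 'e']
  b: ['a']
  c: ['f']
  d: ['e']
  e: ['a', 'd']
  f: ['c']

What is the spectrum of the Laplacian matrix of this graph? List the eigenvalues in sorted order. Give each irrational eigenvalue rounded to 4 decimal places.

[0, 0, 0.5858, 2, 2, 3.4142]

With the vertex order [a, b, c, d, e, f], the degrees are [2, 1, 1, 1, 2, 1], giving D = diag(2, 1, 1, 1, 2, 1) and L = D - A. Since every row of L sums to 0, the all-ones vector is in the kernel and 0 is an eigenvalue. The 2 zero eigenvalues correspond to the 2 connected components. The largest eigenvalue, 3.4142, is at most the vertex count 6. There are 2 zeros in the spectrum, matching the 2 components.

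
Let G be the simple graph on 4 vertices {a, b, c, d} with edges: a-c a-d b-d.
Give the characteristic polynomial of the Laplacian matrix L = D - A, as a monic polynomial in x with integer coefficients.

x^4 - 6x^3 + 10x^2 - 4x

Each diagonal entry of L is the vertex degree and each off-diagonal entry is -1 where an edge is present, 0 otherwise; in the order [a, b, c, d] the diagonal is [2, 1, 1, 2]. Computing det(xI - L) by cofactor expansion (or equivalently via sum-over-permutations) gives x^4 - 6x^3 + 10x^2 - 4x. Since p(0) = det(-L) = 0, x divides p(x). By the matrix-tree theorem the graph has (1/4) * product of the nonzero eigenvalues = 1 spanning tree.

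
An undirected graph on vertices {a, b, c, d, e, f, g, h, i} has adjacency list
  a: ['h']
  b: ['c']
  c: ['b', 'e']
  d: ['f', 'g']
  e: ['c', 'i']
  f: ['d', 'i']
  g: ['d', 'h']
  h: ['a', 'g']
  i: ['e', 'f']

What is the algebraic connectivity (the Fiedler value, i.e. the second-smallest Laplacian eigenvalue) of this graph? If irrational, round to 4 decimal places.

With the vertex order [a, b, c, d, e, f, g, h, i], the degrees are [1, 1, 2, 2, 2, 2, 2, 2, 2], giving D = diag(1, 1, 2, 2, 2, 2, 2, 2, 2) and L = D - A. Computing the eigenvalues of L and sorting gives [0, 0.1206, 0.4679, 1, 1.6527, 2.3473, 3, 3.5321, 3.8794]. The Fiedler value lambda_2 = 0.1206 is strictly positive, so the graph is connected. By the matrix-tree theorem the graph has (1/9) * product of the nonzero eigenvalues = 1 spanning tree. The largest eigenvalue, 3.8794, is at most the vertex count 9.

0.1206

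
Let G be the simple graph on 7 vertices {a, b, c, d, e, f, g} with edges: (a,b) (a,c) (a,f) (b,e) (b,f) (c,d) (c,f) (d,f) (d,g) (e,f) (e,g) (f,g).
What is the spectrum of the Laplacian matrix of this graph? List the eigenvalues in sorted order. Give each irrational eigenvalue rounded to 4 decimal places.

[0, 2, 2, 4, 4, 5, 7]

With the vertex order [a, b, c, d, e, f, g], the degrees are [3, 3, 3, 3, 3, 6, 3], giving D = diag(3, 3, 3, 3, 3, 6, 3) and L = D - A. The multiplicity of 0 as a Laplacian eigenvalue equals the number of connected components. The single zero eigenvalue shows the graph is connected. The largest eigenvalue, 7, is at most the vertex count 7.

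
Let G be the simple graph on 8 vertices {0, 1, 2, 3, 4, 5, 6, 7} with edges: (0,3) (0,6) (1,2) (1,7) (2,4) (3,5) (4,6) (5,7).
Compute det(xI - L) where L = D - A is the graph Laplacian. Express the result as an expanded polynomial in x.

Each diagonal entry of L is the vertex degree and each off-diagonal entry is -1 where an edge is present, 0 otherwise; in the order [0, 1, 2, 3, 4, 5, 6, 7] the diagonal is [2, 2, 2, 2, 2, 2, 2, 2]. L has integer entries, so p(x) = det(xI - L) has integer coefficients. Expanding the determinant yields x^8 - 16x^7 + 104x^6 - 352x^5 + 660x^4 - 672x^3 + 336x^2 - 64x. Since p(0) = det(-L) = 0, x divides p(x).

x^8 - 16x^7 + 104x^6 - 352x^5 + 660x^4 - 672x^3 + 336x^2 - 64x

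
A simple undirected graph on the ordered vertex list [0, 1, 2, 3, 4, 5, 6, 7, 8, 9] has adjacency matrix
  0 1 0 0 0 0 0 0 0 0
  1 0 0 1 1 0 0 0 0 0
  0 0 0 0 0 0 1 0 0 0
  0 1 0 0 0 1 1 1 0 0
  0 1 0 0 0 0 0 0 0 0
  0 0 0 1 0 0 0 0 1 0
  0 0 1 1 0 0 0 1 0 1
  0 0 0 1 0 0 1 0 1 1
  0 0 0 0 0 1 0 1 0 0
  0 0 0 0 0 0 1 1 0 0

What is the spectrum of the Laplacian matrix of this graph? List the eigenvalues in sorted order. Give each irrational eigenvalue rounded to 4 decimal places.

Each diagonal entry of L is the vertex degree and each off-diagonal entry is -1 where an edge is present, 0 otherwise; in the order [0, 1, 2, 3, 4, 5, 6, 7, 8, 9] the diagonal is [1, 3, 1, 4, 1, 2, 4, 4, 2, 2]. Since every row of L sums to 0, the all-ones vector is in the kernel and 0 is an eigenvalue. There is one zero in the spectrum, matching the 1 component.

[0, 0.3000, 0.7604, 1, 1.3879, 2.4834, 3.0666, 3.9405, 5.2739, 5.7873]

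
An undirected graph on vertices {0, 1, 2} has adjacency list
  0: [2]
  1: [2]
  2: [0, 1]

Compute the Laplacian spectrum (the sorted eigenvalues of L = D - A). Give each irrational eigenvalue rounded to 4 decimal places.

With the vertex order [0, 1, 2], the degrees are [1, 1, 2], giving D = diag(1, 1, 2) and L = D - A. Diagonalising L (or applying a numerical eigensolver to the 3x3 matrix) gives the spectrum above. The single zero eigenvalue shows the graph is connected. By the matrix-tree theorem the graph has (1/3) * product of the nonzero eigenvalues = 1 spanning tree.

[0, 1, 3]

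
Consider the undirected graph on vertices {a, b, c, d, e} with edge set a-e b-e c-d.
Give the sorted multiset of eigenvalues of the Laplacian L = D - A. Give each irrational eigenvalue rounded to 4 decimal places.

[0, 0, 1, 2, 3]

Each diagonal entry of L is the vertex degree and each off-diagonal entry is -1 where an edge is present, 0 otherwise; in the order [a, b, c, d, e] the diagonal is [1, 1, 1, 1, 2]. L is symmetric positive semidefinite, so every eigenvalue is real and nonnegative. The 2 zero eigenvalues correspond to the 2 connected components. The largest eigenvalue, 3, is at most the vertex count 5.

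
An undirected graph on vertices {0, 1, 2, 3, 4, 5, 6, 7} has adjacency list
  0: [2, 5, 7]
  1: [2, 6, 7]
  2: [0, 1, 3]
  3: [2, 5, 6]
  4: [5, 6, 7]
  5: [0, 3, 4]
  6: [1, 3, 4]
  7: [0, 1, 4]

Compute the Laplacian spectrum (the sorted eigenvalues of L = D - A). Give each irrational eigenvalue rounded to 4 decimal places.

[0, 2, 2, 2, 4, 4, 4, 6]

Each diagonal entry of L is the vertex degree and each off-diagonal entry is -1 where an edge is present, 0 otherwise; in the order [0, 1, 2, 3, 4, 5, 6, 7] the diagonal is [3, 3, 3, 3, 3, 3, 3, 3]. The multiplicity of 0 as a Laplacian eigenvalue equals the number of connected components. The single zero eigenvalue shows the graph is connected. The eigenvalues sum to 24, which equals trace(L) = 2|E|. The largest eigenvalue, 6, is at most the vertex count 8.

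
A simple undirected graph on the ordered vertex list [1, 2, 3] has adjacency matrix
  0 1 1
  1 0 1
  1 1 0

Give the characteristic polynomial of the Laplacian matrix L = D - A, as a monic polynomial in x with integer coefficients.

x^3 - 6x^2 + 9x

Reading degrees in the order [1, 2, 3] gives [2, 2, 2]; set D = diag(2, 2, 2) and form L = D - A. Computing det(xI - L) by cofactor expansion (or equivalently via sum-over-permutations) gives x^3 - 6x^2 + 9x. The coefficient of x^2 equals -trace(L) = -6, matching the sum of degrees. The largest eigenvalue, 3, is at most the vertex count 3.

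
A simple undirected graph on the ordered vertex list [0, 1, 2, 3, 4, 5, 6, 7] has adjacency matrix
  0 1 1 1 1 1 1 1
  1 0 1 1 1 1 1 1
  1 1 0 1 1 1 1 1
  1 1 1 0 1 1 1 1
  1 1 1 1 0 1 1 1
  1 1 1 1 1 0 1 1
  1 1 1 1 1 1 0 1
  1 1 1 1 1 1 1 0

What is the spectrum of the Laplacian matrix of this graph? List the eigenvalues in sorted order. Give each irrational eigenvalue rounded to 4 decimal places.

[0, 8, 8, 8, 8, 8, 8, 8]

Reading degrees in the order [0, 1, 2, 3, 4, 5, 6, 7] gives [7, 7, 7, 7, 7, 7, 7, 7]; set D = diag(7, 7, 7, 7, 7, 7, 7, 7) and form L = D - A. Since every row of L sums to 0, the all-ones vector is in the kernel and 0 is an eigenvalue. The single zero eigenvalue shows the graph is connected. By the matrix-tree theorem the graph has (1/8) * product of the nonzero eigenvalues = 262144 spanning trees. There is one zero in the spectrum, matching the 1 component.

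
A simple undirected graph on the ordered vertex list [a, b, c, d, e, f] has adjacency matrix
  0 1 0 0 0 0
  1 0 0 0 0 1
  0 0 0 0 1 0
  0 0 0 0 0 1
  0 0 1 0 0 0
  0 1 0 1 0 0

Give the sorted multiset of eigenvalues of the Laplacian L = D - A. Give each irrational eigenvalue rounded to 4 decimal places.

[0, 0, 0.5858, 2, 2, 3.4142]

Each diagonal entry of L is the vertex degree and each off-diagonal entry is -1 where an edge is present, 0 otherwise; in the order [a, b, c, d, e, f] the diagonal is [1, 2, 1, 1, 1, 2]. Diagonalising L (or applying a numerical eigensolver to the 6x6 matrix) gives the spectrum above. The 2 zero eigenvalues correspond to the 2 connected components. The eigenvalues sum to 8, which equals trace(L) = 2|E|.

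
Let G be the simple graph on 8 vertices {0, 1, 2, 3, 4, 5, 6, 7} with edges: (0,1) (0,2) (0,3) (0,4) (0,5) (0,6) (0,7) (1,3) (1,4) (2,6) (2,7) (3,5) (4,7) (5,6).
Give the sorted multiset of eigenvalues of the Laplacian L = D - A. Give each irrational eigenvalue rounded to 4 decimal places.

With the vertex order [0, 1, 2, 3, 4, 5, 6, 7], the degrees are [7, 3, 3, 3, 3, 3, 3, 3], giving D = diag(7, 3, 3, 3, 3, 3, 3, 3) and L = D - A. The multiplicity of 0 as a Laplacian eigenvalue equals the number of connected components. The single zero eigenvalue shows the graph is connected.

[0, 1.7530, 1.7530, 3.4450, 3.4450, 4.8019, 4.8019, 8]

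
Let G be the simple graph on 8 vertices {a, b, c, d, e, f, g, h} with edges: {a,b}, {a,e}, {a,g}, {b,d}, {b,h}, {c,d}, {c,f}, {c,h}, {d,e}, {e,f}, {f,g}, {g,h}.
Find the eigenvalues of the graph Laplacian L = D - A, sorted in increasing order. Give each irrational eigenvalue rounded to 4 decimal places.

[0, 2, 2, 2, 4, 4, 4, 6]

Each diagonal entry of L is the vertex degree and each off-diagonal entry is -1 where an edge is present, 0 otherwise; in the order [a, b, c, d, e, f, g, h] the diagonal is [3, 3, 3, 3, 3, 3, 3, 3]. Since every row of L sums to 0, the all-ones vector is in the kernel and 0 is an eigenvalue. The single zero eigenvalue shows the graph is connected. The eigenvalues sum to 24, which equals trace(L) = 2|E|.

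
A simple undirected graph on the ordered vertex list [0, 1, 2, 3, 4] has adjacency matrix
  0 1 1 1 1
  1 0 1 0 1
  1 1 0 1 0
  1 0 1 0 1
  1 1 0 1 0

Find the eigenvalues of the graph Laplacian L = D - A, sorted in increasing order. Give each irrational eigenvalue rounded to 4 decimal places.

With the vertex order [0, 1, 2, 3, 4], the degrees are [4, 3, 3, 3, 3], giving D = diag(4, 3, 3, 3, 3) and L = D - A. Since every row of L sums to 0, the all-ones vector is in the kernel and 0 is an eigenvalue. By the matrix-tree theorem the graph has (1/5) * product of the nonzero eigenvalues = 45 spanning trees. The largest eigenvalue, 5, is at most the vertex count 5.

[0, 3, 3, 5, 5]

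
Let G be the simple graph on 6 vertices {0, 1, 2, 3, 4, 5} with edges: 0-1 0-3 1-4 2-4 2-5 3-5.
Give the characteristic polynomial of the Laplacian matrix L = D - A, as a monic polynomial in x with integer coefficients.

x^6 - 12x^5 + 54x^4 - 112x^3 + 105x^2 - 36x

With the vertex order [0, 1, 2, 3, 4, 5], the degrees are [2, 2, 2, 2, 2, 2], giving D = diag(2, 2, 2, 2, 2, 2) and L = D - A. L has integer entries, so p(x) = det(xI - L) has integer coefficients. Expanding the determinant yields x^6 - 12x^5 + 54x^4 - 112x^3 + 105x^2 - 36x. Since p(0) = det(-L) = 0, x divides p(x). The largest eigenvalue, 4, is at most the vertex count 6. There is one zero in the spectrum, matching the 1 component.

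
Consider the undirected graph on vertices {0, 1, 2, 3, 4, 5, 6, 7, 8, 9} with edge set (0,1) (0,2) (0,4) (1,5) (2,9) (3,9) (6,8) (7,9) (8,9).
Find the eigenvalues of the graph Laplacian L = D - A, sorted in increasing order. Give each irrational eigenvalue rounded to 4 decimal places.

With the vertex order [0, 1, 2, 3, 4, 5, 6, 7, 8, 9], the degrees are [3, 2, 2, 1, 1, 1, 1, 1, 2, 4], giving D = diag(3, 2, 2, 1, 1, 1, 1, 1, 2, 4) and L = D - A. The multiplicity of 0 as a Laplacian eigenvalue equals the number of connected components. The eigenvalues sum to 18, which equals trace(L) = 2|E|. There is one zero in the spectrum, matching the 1 component.

[0, 0.1626, 0.5188, 0.6270, 1, 1.5072, 2.3111, 2.5027, 4.1701, 5.2005]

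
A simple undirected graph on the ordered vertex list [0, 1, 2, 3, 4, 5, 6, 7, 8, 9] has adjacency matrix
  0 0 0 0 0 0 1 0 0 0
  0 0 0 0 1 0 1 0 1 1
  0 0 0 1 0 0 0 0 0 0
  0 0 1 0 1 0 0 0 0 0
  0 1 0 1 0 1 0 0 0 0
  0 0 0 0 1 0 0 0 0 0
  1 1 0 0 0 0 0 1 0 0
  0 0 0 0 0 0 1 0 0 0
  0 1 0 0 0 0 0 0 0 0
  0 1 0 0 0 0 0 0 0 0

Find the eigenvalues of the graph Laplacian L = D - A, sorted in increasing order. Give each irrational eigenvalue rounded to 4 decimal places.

With the vertex order [0, 1, 2, 3, 4, 5, 6, 7, 8, 9], the degrees are [1, 4, 1, 2, 3, 1, 3, 1, 1, 1], giving D = diag(1, 4, 1, 2, 3, 1, 3, 1, 1, 1) and L = D - A. Diagonalising L (or applying a numerical eigensolver to the 10x10 matrix) gives the spectrum above. The single zero eigenvalue shows the graph is connected. By the matrix-tree theorem the graph has (1/10) * product of the nonzero eigenvalues = 1 spanning tree.

[0, 0.2100, 0.4862, 0.6872, 1, 1, 2.1532, 3.1369, 3.8639, 5.4627]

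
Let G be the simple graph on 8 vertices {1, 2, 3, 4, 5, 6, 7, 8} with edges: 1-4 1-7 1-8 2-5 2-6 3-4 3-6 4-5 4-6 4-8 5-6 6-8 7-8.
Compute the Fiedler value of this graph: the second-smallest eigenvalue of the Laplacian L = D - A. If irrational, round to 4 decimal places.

With the vertex order [1, 2, 3, 4, 5, 6, 7, 8], the degrees are [3, 2, 2, 5, 3, 5, 2, 4], giving D = diag(3, 2, 2, 5, 3, 5, 2, 4) and L = D - A. The sorted Laplacian eigenvalues are [0, 0.9131, 1.7015, 3.0473, 3.5804, 4.2819, 6.1714, 6.3043]; the algebraic connectivity is the second entry, 0.9131.

0.9131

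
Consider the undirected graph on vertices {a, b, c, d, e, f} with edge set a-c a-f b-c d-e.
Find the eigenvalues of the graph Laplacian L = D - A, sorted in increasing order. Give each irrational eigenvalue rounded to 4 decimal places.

With the vertex order [a, b, c, d, e, f], the degrees are [2, 1, 2, 1, 1, 1], giving D = diag(2, 1, 2, 1, 1, 1) and L = D - A. The multiplicity of 0 as a Laplacian eigenvalue equals the number of connected components. The 2 zero eigenvalues correspond to the 2 connected components.

[0, 0, 0.5858, 2, 2, 3.4142]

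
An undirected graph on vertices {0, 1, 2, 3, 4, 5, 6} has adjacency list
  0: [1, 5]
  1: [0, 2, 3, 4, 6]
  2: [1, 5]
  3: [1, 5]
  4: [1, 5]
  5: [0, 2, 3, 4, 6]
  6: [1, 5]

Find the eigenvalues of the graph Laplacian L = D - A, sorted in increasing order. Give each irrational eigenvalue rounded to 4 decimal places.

With the vertex order [0, 1, 2, 3, 4, 5, 6], the degrees are [2, 5, 2, 2, 2, 5, 2], giving D = diag(2, 5, 2, 2, 2, 5, 2) and L = D - A. Since every row of L sums to 0, the all-ones vector is in the kernel and 0 is an eigenvalue. The single zero eigenvalue shows the graph is connected. The largest eigenvalue, 7, is at most the vertex count 7.

[0, 2, 2, 2, 2, 5, 7]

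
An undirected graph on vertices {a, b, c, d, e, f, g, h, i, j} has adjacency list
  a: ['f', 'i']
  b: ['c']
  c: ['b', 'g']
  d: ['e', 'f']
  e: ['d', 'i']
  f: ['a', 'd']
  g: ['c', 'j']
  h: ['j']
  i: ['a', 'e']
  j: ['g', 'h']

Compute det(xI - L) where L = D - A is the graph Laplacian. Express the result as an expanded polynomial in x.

Each diagonal entry of L is the vertex degree and each off-diagonal entry is -1 where an edge is present, 0 otherwise; in the order [a, b, c, d, e, f, g, h, i, j] the diagonal is [2, 1, 2, 2, 2, 2, 2, 1, 2, 2]. Computing det(xI - L) by cofactor expansion (or equivalently via sum-over-permutations) gives x^10 - 18x^9 + 136x^8 - 560x^7 + 1365x^6 - 2000x^5 + 1700x^4 - 750x^3 + 125x^2. The constant term is 0 because L is singular (the all-ones vector lies in its kernel).

x^10 - 18x^9 + 136x^8 - 560x^7 + 1365x^6 - 2000x^5 + 1700x^4 - 750x^3 + 125x^2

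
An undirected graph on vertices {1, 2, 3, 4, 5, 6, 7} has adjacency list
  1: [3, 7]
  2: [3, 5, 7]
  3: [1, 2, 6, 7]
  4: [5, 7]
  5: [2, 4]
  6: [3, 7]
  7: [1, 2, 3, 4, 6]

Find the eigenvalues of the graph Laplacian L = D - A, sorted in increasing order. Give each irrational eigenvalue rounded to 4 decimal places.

[0, 1.0148, 2, 2.3474, 3.3425, 5.1494, 6.1458]

Each diagonal entry of L is the vertex degree and each off-diagonal entry is -1 where an edge is present, 0 otherwise; in the order [1, 2, 3, 4, 5, 6, 7] the diagonal is [2, 3, 4, 2, 2, 2, 5]. L is symmetric positive semidefinite, so every eigenvalue is real and nonnegative. The single zero eigenvalue shows the graph is connected. The eigenvalues sum to 20, which equals trace(L) = 2|E|. By the matrix-tree theorem the graph has (1/7) * product of the nonzero eigenvalues = 72 spanning trees.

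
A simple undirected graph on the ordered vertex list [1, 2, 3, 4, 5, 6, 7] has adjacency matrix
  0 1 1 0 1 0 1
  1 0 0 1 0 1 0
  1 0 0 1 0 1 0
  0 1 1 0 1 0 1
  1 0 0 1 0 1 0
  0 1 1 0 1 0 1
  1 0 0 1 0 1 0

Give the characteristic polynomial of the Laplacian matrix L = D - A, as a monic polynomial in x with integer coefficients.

x^7 - 24x^6 + 234x^5 - 1192x^4 + 3357x^3 - 4968x^2 + 3024x

Each diagonal entry of L is the vertex degree and each off-diagonal entry is -1 where an edge is present, 0 otherwise; in the order [1, 2, 3, 4, 5, 6, 7] the diagonal is [4, 3, 3, 4, 3, 4, 3]. Computing det(xI - L) by cofactor expansion (or equivalently via sum-over-permutations) gives x^7 - 24x^6 + 234x^5 - 1192x^4 + 3357x^3 - 4968x^2 + 3024x. The coefficient of x^6 equals -trace(L) = -24, matching the sum of degrees. By the matrix-tree theorem the graph has (1/7) * product of the nonzero eigenvalues = 432 spanning trees.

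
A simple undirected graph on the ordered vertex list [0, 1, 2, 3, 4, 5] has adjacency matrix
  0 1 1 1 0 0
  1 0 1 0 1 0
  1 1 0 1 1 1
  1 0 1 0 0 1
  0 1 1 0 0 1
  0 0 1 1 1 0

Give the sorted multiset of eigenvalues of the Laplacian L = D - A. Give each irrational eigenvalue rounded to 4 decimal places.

[0, 2.3820, 2.3820, 4.6180, 4.6180, 6]

With the vertex order [0, 1, 2, 3, 4, 5], the degrees are [3, 3, 5, 3, 3, 3], giving D = diag(3, 3, 5, 3, 3, 3) and L = D - A. The multiplicity of 0 as a Laplacian eigenvalue equals the number of connected components. The eigenvalues sum to 20, which equals trace(L) = 2|E|.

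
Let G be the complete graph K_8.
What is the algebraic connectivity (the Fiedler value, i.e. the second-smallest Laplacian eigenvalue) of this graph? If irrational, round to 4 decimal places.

The graph has 8 vertices and degree multiset [7, 7, 7, 7, 7, 7, 7, 7]; D is the diagonal matrix of degrees and L = D - A. The sorted Laplacian eigenvalues are [0, 8, 8, 8, 8, 8, 8, 8]; the algebraic connectivity is the second entry, 8.

8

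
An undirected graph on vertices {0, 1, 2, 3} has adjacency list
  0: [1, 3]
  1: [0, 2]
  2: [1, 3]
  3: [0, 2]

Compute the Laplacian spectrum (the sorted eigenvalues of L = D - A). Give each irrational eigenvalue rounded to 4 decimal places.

[0, 2, 2, 4]

With the vertex order [0, 1, 2, 3], the degrees are [2, 2, 2, 2], giving D = diag(2, 2, 2, 2) and L = D - A. L is symmetric positive semidefinite, so every eigenvalue is real and nonnegative. The largest eigenvalue, 4, is at most the vertex count 4. By the matrix-tree theorem the graph has (1/4) * product of the nonzero eigenvalues = 4 spanning trees.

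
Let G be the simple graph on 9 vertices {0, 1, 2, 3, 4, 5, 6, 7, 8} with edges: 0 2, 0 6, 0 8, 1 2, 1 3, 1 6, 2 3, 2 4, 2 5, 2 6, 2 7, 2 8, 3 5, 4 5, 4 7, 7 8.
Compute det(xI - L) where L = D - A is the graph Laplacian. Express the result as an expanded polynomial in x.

x^9 - 32x^8 + 428x^7 - 3136x^6 + 13786x^5 - 37232x^4 + 60276x^3 - 53424x^2 + 19845x

With the vertex order [0, 1, 2, 3, 4, 5, 6, 7, 8], the degrees are [3, 3, 8, 3, 3, 3, 3, 3, 3], giving D = diag(3, 3, 8, 3, 3, 3, 3, 3, 3) and L = D - A. Computing det(xI - L) by cofactor expansion (or equivalently via sum-over-permutations) gives x^9 - 32x^8 + 428x^7 - 3136x^6 + 13786x^5 - 37232x^4 + 60276x^3 - 53424x^2 + 19845x. The coefficient of x^8 equals -trace(L) = -32, matching the sum of degrees.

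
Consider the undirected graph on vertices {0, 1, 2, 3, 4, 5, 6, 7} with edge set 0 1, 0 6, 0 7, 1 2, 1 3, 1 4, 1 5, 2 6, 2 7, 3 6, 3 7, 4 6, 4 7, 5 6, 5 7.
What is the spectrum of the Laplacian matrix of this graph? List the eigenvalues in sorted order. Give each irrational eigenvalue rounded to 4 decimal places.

With the vertex order [0, 1, 2, 3, 4, 5, 6, 7], the degrees are [3, 5, 3, 3, 3, 3, 5, 5], giving D = diag(3, 5, 3, 3, 3, 3, 5, 5) and L = D - A. The multiplicity of 0 as a Laplacian eigenvalue equals the number of connected components. The single zero eigenvalue shows the graph is connected.

[0, 3, 3, 3, 3, 5, 5, 8]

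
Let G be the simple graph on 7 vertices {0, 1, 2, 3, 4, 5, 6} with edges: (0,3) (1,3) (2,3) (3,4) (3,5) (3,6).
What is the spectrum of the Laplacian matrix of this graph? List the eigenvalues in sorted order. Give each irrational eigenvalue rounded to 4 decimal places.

[0, 1, 1, 1, 1, 1, 7]

Reading degrees in the order [0, 1, 2, 3, 4, 5, 6] gives [1, 1, 1, 6, 1, 1, 1]; set D = diag(1, 1, 1, 6, 1, 1, 1) and form L = D - A. L is symmetric positive semidefinite, so every eigenvalue is real and nonnegative. There is one zero in the spectrum, matching the 1 component.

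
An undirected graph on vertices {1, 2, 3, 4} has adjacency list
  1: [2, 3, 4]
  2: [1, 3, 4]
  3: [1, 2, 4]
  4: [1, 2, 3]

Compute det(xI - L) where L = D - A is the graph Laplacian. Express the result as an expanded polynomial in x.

Reading degrees in the order [1, 2, 3, 4] gives [3, 3, 3, 3]; set D = diag(3, 3, 3, 3) and form L = D - A. The eigenvalues of L are [0, 4, 4, 4]; the characteristic polynomial is the product of (x - lambda_i), which multiplies out to x^4 - 12x^3 + 48x^2 - 64x. The coefficient of x^3 equals -trace(L) = -12, matching the sum of degrees. The largest eigenvalue, 4, is at most the vertex count 4.

x^4 - 12x^3 + 48x^2 - 64x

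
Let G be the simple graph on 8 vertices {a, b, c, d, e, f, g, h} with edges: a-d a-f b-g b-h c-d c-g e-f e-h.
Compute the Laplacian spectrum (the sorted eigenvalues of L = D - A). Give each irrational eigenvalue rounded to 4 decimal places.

[0, 0.5858, 0.5858, 2, 2, 3.4142, 3.4142, 4]

Each diagonal entry of L is the vertex degree and each off-diagonal entry is -1 where an edge is present, 0 otherwise; in the order [a, b, c, d, e, f, g, h] the diagonal is [2, 2, 2, 2, 2, 2, 2, 2]. L is symmetric positive semidefinite, so every eigenvalue is real and nonnegative. The single zero eigenvalue shows the graph is connected. The largest eigenvalue, 4, is at most the vertex count 8.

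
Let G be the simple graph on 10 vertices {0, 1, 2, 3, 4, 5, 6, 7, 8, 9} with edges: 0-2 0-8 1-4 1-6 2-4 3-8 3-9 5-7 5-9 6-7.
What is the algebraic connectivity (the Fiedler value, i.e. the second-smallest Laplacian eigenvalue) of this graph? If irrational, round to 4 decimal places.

With the vertex order [0, 1, 2, 3, 4, 5, 6, 7, 8, 9], the degrees are [2, 2, 2, 2, 2, 2, 2, 2, 2, 2], giving D = diag(2, 2, 2, 2, 2, 2, 2, 2, 2, 2) and L = D - A. The sorted Laplacian eigenvalues are [0, 0.3820, 0.3820, 1.3820, 1.3820, 2.6180, 2.6180, 3.6180, 3.6180, 4]; the algebraic connectivity is the second entry, 0.3820. By the matrix-tree theorem the graph has (1/10) * product of the nonzero eigenvalues = 10 spanning trees. There is one zero in the spectrum, matching the 1 component.

0.3820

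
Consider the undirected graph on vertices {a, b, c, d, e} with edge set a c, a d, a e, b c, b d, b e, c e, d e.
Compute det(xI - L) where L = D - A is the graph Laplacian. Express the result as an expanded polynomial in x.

Each diagonal entry of L is the vertex degree and each off-diagonal entry is -1 where an edge is present, 0 otherwise; in the order [a, b, c, d, e] the diagonal is [3, 3, 3, 3, 4]. L has integer entries, so p(x) = det(xI - L) has integer coefficients. Expanding the determinant yields x^5 - 16x^4 + 94x^3 - 240x^2 + 225x. Since p(0) = det(-L) = 0, x divides p(x).

x^5 - 16x^4 + 94x^3 - 240x^2 + 225x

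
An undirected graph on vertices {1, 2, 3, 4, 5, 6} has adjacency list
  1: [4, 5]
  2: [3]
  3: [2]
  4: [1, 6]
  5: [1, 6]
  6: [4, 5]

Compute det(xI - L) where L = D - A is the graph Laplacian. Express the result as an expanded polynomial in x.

x^6 - 10x^5 + 36x^4 - 56x^3 + 32x^2

Each diagonal entry of L is the vertex degree and each off-diagonal entry is -1 where an edge is present, 0 otherwise; in the order [1, 2, 3, 4, 5, 6] the diagonal is [2, 1, 1, 2, 2, 2]. Computing det(xI - L) by cofactor expansion (or equivalently via sum-over-permutations) gives x^6 - 10x^5 + 36x^4 - 56x^3 + 32x^2. Since p(0) = det(-L) = 0, x divides p(x). The eigenvalues sum to 10, which equals trace(L) = 2|E|.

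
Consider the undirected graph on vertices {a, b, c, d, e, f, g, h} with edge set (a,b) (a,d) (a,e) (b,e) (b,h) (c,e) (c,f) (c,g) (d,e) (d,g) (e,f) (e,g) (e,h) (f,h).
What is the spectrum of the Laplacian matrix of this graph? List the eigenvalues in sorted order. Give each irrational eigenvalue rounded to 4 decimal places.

[0, 1.7530, 1.7530, 3.4450, 3.4450, 4.8019, 4.8019, 8]

Reading degrees in the order [a, b, c, d, e, f, g, h] gives [3, 3, 3, 3, 7, 3, 3, 3]; set D = diag(3, 3, 3, 3, 7, 3, 3, 3) and form L = D - A. Since every row of L sums to 0, the all-ones vector is in the kernel and 0 is an eigenvalue. The single zero eigenvalue shows the graph is connected. By the matrix-tree theorem the graph has (1/8) * product of the nonzero eigenvalues = 841 spanning trees.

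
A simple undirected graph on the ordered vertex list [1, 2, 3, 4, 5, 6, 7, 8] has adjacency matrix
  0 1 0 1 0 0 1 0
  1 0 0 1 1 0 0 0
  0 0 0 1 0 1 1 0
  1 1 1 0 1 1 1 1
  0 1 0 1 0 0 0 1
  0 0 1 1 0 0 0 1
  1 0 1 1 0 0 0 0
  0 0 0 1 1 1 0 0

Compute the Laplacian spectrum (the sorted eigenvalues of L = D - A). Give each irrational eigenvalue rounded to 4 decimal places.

With the vertex order [1, 2, 3, 4, 5, 6, 7, 8], the degrees are [3, 3, 3, 7, 3, 3, 3, 3], giving D = diag(3, 3, 3, 7, 3, 3, 3, 3) and L = D - A. L is symmetric positive semidefinite, so every eigenvalue is real and nonnegative. The single zero eigenvalue shows the graph is connected. The eigenvalues sum to 28, which equals trace(L) = 2|E|.

[0, 1.7530, 1.7530, 3.4450, 3.4450, 4.8019, 4.8019, 8]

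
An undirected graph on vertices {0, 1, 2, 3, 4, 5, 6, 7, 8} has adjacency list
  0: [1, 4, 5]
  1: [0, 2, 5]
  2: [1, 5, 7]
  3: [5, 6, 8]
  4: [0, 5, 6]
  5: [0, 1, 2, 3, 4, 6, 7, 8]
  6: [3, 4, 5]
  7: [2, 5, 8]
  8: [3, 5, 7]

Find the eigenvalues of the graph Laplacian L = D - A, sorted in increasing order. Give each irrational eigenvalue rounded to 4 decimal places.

Each diagonal entry of L is the vertex degree and each off-diagonal entry is -1 where an edge is present, 0 otherwise; in the order [0, 1, 2, 3, 4, 5, 6, 7, 8] the diagonal is [3, 3, 3, 3, 3, 8, 3, 3, 3]. The multiplicity of 0 as a Laplacian eigenvalue equals the number of connected components. The largest eigenvalue, 9, is at most the vertex count 9.

[0, 1.5858, 1.5858, 3, 3, 4.4142, 4.4142, 5, 9]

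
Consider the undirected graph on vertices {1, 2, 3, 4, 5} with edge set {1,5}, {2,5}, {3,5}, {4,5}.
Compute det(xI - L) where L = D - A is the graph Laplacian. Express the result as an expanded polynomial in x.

x^5 - 8x^4 + 18x^3 - 16x^2 + 5x

Each diagonal entry of L is the vertex degree and each off-diagonal entry is -1 where an edge is present, 0 otherwise; in the order [1, 2, 3, 4, 5] the diagonal is [1, 1, 1, 1, 4]. The eigenvalues of L are [0, 1, 1, 1, 5]; the characteristic polynomial is the product of (x - lambda_i), which multiplies out to x^5 - 8x^4 + 18x^3 - 16x^2 + 5x. The constant term is 0 because L is singular (the all-ones vector lies in its kernel). The largest eigenvalue, 5, is at most the vertex count 5.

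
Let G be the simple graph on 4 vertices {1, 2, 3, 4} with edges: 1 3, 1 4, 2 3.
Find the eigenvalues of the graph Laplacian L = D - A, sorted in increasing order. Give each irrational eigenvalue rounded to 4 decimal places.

[0, 0.5858, 2, 3.4142]

With the vertex order [1, 2, 3, 4], the degrees are [2, 1, 2, 1], giving D = diag(2, 1, 2, 1) and L = D - A. Since every row of L sums to 0, the all-ones vector is in the kernel and 0 is an eigenvalue. The single zero eigenvalue shows the graph is connected. By the matrix-tree theorem the graph has (1/4) * product of the nonzero eigenvalues = 1 spanning tree. The largest eigenvalue, 3.4142, is at most the vertex count 4.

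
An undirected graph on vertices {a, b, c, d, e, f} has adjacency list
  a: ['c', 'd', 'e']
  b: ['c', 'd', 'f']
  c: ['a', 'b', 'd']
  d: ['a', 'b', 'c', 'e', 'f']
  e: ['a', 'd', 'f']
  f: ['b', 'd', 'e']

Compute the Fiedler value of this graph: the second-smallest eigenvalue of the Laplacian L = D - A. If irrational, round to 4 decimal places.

With the vertex order [a, b, c, d, e, f], the degrees are [3, 3, 3, 5, 3, 3], giving D = diag(3, 3, 3, 5, 3, 3) and L = D - A. Computing the eigenvalues of L and sorting gives [0, 2.3820, 2.3820, 4.6180, 4.6180, 6]. The Fiedler value lambda_2 = 2.3820 is strictly positive, so the graph is connected. By the matrix-tree theorem the graph has (1/6) * product of the nonzero eigenvalues = 121 spanning trees.

2.3820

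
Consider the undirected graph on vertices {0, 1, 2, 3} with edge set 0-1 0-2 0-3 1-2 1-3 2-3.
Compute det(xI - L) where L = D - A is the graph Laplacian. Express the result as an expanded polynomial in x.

With the vertex order [0, 1, 2, 3], the degrees are [3, 3, 3, 3], giving D = diag(3, 3, 3, 3) and L = D - A. L has integer entries, so p(x) = det(xI - L) has integer coefficients. Expanding the determinant yields x^4 - 12x^3 + 48x^2 - 64x. The constant term is 0 because L is singular (the all-ones vector lies in its kernel).

x^4 - 12x^3 + 48x^2 - 64x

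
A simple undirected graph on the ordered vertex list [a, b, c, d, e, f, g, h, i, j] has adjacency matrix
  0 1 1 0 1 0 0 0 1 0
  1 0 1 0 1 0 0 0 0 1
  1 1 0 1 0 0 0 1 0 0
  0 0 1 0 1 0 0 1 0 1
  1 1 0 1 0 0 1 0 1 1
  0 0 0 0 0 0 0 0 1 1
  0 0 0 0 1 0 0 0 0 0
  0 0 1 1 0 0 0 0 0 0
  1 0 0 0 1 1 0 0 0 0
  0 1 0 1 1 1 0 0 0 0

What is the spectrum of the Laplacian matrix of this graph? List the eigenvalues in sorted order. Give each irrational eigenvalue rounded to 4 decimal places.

Reading degrees in the order [a, b, c, d, e, f, g, h, i, j] gives [4, 4, 4, 4, 6, 2, 1, 2, 3, 4]; set D = diag(4, 4, 4, 4, 6, 2, 1, 2, 3, 4) and form L = D - A. The multiplicity of 0 as a Laplacian eigenvalue equals the number of connected components.

[0, 0.8896, 1.1457, 2.1367, 2.8031, 3.8050, 4.5024, 5.4041, 5.9874, 7.3260]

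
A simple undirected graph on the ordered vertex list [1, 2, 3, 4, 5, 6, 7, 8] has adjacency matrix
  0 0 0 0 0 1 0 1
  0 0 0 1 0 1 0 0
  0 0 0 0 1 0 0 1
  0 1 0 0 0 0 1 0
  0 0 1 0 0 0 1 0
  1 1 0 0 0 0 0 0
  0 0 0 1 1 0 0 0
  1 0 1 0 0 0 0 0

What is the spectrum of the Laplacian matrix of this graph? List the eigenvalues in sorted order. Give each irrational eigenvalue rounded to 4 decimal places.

Each diagonal entry of L is the vertex degree and each off-diagonal entry is -1 where an edge is present, 0 otherwise; in the order [1, 2, 3, 4, 5, 6, 7, 8] the diagonal is [2, 2, 2, 2, 2, 2, 2, 2]. The multiplicity of 0 as a Laplacian eigenvalue equals the number of connected components. The eigenvalues sum to 16, which equals trace(L) = 2|E|.

[0, 0.5858, 0.5858, 2, 2, 3.4142, 3.4142, 4]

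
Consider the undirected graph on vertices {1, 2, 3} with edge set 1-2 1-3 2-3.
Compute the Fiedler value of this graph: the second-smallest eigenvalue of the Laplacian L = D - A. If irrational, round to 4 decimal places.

With the vertex order [1, 2, 3], the degrees are [2, 2, 2], giving D = diag(2, 2, 2) and L = D - A. The sorted Laplacian eigenvalues are [0, 3, 3]; the algebraic connectivity is the second entry, 3. The largest eigenvalue, 3, is at most the vertex count 3. The eigenvalues sum to 6, which equals trace(L) = 2|E|.

3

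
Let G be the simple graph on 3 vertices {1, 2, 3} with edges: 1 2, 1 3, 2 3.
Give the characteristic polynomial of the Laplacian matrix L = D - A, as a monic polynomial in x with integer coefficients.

x^3 - 6x^2 + 9x

Each diagonal entry of L is the vertex degree and each off-diagonal entry is -1 where an edge is present, 0 otherwise; in the order [1, 2, 3] the diagonal is [2, 2, 2]. The eigenvalues of L are [0, 3, 3]; the characteristic polynomial is the product of (x - lambda_i), which multiplies out to x^3 - 6x^2 + 9x. The constant term is 0 because L is singular (the all-ones vector lies in its kernel). By the matrix-tree theorem the graph has (1/3) * product of the nonzero eigenvalues = 3 spanning trees.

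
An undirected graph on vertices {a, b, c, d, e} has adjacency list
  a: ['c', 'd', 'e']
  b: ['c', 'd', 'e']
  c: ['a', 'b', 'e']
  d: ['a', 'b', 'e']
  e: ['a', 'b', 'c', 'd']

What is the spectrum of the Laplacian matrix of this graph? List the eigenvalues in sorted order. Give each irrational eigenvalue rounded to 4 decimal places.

With the vertex order [a, b, c, d, e], the degrees are [3, 3, 3, 3, 4], giving D = diag(3, 3, 3, 3, 4) and L = D - A. The multiplicity of 0 as a Laplacian eigenvalue equals the number of connected components. The eigenvalues sum to 16, which equals trace(L) = 2|E|.

[0, 3, 3, 5, 5]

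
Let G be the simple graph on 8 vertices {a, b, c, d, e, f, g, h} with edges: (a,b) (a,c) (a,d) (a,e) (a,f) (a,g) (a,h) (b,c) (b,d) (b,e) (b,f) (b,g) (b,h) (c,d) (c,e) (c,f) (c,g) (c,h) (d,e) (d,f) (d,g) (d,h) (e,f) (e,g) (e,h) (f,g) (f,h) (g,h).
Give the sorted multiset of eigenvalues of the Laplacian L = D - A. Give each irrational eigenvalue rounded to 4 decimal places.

[0, 8, 8, 8, 8, 8, 8, 8]

Each diagonal entry of L is the vertex degree and each off-diagonal entry is -1 where an edge is present, 0 otherwise; in the order [a, b, c, d, e, f, g, h] the diagonal is [7, 7, 7, 7, 7, 7, 7, 7]. Diagonalising L (or applying a numerical eigensolver to the 8x8 matrix) gives the spectrum above. There is one zero in the spectrum, matching the 1 component.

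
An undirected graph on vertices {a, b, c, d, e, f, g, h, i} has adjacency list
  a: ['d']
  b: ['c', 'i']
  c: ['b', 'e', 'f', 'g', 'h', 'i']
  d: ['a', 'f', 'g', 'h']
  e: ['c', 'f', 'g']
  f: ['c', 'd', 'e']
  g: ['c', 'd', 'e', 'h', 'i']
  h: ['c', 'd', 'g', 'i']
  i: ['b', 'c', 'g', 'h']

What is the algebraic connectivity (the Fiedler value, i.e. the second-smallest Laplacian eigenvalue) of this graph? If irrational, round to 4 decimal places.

With the vertex order [a, b, c, d, e, f, g, h, i], the degrees are [1, 2, 6, 4, 3, 3, 5, 4, 4], giving D = diag(1, 2, 6, 4, 3, 3, 5, 4, 4) and L = D - A. The sorted Laplacian eigenvalues are [0, 0.7746, 1.6735, 2.6149, 3.4528, 4.5893, 5.3813, 6.2515, 7.2622]; the algebraic connectivity is the second entry, 0.7746. The eigenvalues sum to 32, which equals trace(L) = 2|E|.

0.7746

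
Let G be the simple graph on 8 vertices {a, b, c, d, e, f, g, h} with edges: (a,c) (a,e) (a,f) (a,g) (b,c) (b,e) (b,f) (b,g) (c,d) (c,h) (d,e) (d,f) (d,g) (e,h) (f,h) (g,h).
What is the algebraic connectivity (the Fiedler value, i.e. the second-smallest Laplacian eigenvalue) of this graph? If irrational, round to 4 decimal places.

4

With the vertex order [a, b, c, d, e, f, g, h], the degrees are [4, 4, 4, 4, 4, 4, 4, 4], giving D = diag(4, 4, 4, 4, 4, 4, 4, 4) and L = D - A. The smallest Laplacian eigenvalue is always 0. The next one, lambda_2 = 4, measures how hard the graph is to disconnect: larger values mean better connectivity. There is one zero in the spectrum, matching the 1 component.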